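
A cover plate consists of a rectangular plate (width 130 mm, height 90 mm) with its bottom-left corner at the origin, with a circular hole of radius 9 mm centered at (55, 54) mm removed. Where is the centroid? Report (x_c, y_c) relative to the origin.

x_c = 65.22 mm, y_c = 44.80 mm

Part | A | x̄ᵢ | ȳᵢ | A·x̄ᵢ | A·ȳᵢ
plate | 11700.00 | 65.00 | 45.00 | 760500.00 | 526500.00
hole | -254.47 | 55.00 | 54.00 | -13995.80 | -13741.33
Σ | 11445.53 |  |  | 746504.20 | 512758.67
x_c = 746504.20 / 11445.53 = 65.22 mm
y_c = 512758.67 / 11445.53 = 44.80 mm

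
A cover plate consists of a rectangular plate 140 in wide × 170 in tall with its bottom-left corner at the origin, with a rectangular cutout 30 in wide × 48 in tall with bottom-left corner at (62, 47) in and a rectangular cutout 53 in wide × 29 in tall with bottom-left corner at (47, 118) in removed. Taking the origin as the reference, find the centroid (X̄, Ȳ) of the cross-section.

X̄ = 69.26 in, Ȳ = 82.46 in

Part | A | x̄ᵢ | ȳᵢ | A·x̄ᵢ | A·ȳᵢ
plate | 23800.00 | 70.00 | 85.00 | 1666000.00 | 2023000.00
hole 1 | -1440.00 | 77.00 | 71.00 | -110880.00 | -102240.00
hole 2 | -1537.00 | 73.50 | 132.50 | -112969.50 | -203652.50
Σ | 20823.00 |  |  | 1442150.50 | 1717107.50
X̄ = 1442150.50 / 20823.00 = 69.26 in
Ȳ = 1717107.50 / 20823.00 = 82.46 in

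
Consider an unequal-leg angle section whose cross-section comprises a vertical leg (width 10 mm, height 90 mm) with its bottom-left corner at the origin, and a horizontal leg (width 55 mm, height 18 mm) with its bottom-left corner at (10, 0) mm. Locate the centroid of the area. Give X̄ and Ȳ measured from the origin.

X̄ = 22.02 mm, Ȳ = 26.14 mm

vertical leg: A = 10 × 90 = 900.00, centroid at (5.00, 45.00).
horizontal leg: A = 55 × 18 = 990.00, centroid at (37.50, 9.00).
ΣA = 1890.00 mm²
ΣAX̄ = (900.00)(5.00) + (990.00)(37.50) = 41625.00 mm³
ΣAȲ = (900.00)(45.00) + (990.00)(9.00) = 49410.00 mm³
X̄ = 41625.00 / 1890.00 = 22.02 mm
Ȳ = 49410.00 / 1890.00 = 26.14 mm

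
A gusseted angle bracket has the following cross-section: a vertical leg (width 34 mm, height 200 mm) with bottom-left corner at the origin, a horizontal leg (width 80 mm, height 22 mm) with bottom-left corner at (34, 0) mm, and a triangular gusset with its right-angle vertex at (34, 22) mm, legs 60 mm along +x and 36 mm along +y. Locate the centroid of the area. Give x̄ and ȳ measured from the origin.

x̄ = 31.55 mm, ȳ = 76.36 mm

Part | A | x̄ᵢ | ȳᵢ | A·x̄ᵢ | A·ȳᵢ
vertical leg | 6800.00 | 17.00 | 100.00 | 115600.00 | 680000.00
horizontal leg | 1760.00 | 74.00 | 11.00 | 130240.00 | 19360.00
gusset | 1080.00 | 54.00 | 34.00 | 58320.00 | 36720.00
Σ | 9640.00 |  |  | 304160.00 | 736080.00
x̄ = 304160.00 / 9640.00 = 31.55 mm
ȳ = 736080.00 / 9640.00 = 76.36 mm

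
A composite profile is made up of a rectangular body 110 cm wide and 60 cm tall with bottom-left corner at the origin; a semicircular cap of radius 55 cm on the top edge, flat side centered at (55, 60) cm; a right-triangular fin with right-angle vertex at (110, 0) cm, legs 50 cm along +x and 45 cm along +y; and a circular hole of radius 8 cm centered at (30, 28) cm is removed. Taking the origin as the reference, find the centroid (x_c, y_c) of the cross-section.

rectangular body: A = 110 × 60 = 6600.00, centroid at (55.00, 30.00).
semicircular top: A = ½π·55² = 4751.66, centroid at (55.00, 83.34).
triangular fin: A = ½·50·45 = 1125.00, centroid at (126.67, 15.00).
hole: A = −π·8² = -201.06, centroid at (30.00, 28.00).
ΣA = 12275.60 cm², ΣAx_c = 760809.38 cm³, ΣAy_c = 605261.47 cm³.
x_c = 760809.38/12275.60 = 61.98 cm; y_c = 605261.47/12275.60 = 49.31 cm.

x_c = 61.98 cm, y_c = 49.31 cm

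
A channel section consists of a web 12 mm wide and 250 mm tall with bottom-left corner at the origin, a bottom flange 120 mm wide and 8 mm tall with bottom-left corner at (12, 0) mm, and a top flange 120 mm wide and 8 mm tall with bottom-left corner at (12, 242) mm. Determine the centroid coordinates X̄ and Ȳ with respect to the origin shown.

Part | A | x̄ᵢ | ȳᵢ | A·x̄ᵢ | A·ȳᵢ
web | 3000.00 | 6.00 | 125.00 | 18000.00 | 375000.00
bottom flange | 960.00 | 72.00 | 4.00 | 69120.00 | 3840.00
top flange | 960.00 | 72.00 | 246.00 | 69120.00 | 236160.00
Σ | 4920.00 |  |  | 156240.00 | 615000.00
X̄ = 156240.00 / 4920.00 = 31.76 mm
Ȳ = 615000.00 / 4920.00 = 125.00 mm

X̄ = 31.76 mm, Ȳ = 125.00 mm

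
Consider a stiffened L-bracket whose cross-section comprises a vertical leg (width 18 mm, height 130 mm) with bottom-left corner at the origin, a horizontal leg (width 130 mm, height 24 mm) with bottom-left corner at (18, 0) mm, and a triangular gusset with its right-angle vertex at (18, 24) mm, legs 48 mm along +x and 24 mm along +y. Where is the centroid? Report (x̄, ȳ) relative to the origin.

Part | A | x̄ᵢ | ȳᵢ | A·x̄ᵢ | A·ȳᵢ
vertical leg | 2340.00 | 9.00 | 65.00 | 21060.00 | 152100.00
horizontal leg | 3120.00 | 83.00 | 12.00 | 258960.00 | 37440.00
gusset | 576.00 | 34.00 | 32.00 | 19584.00 | 18432.00
Σ | 6036.00 |  |  | 299604.00 | 207972.00
x̄ = 299604.00 / 6036.00 = 49.64 mm
ȳ = 207972.00 / 6036.00 = 34.46 mm

x̄ = 49.64 mm, ȳ = 34.46 mm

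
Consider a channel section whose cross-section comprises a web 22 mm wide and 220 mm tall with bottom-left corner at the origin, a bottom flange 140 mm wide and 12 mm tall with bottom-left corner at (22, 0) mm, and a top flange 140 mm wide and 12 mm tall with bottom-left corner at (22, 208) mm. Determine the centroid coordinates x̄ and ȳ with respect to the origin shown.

Part | A | x̄ᵢ | ȳᵢ | A·x̄ᵢ | A·ȳᵢ
web | 4840.00 | 11.00 | 110.00 | 53240.00 | 532400.00
bottom flange | 1680.00 | 92.00 | 6.00 | 154560.00 | 10080.00
top flange | 1680.00 | 92.00 | 214.00 | 154560.00 | 359520.00
Σ | 8200.00 |  |  | 362360.00 | 902000.00
x̄ = 362360.00 / 8200.00 = 44.19 mm
ȳ = 902000.00 / 8200.00 = 110.00 mm

x̄ = 44.19 mm, ȳ = 110.00 mm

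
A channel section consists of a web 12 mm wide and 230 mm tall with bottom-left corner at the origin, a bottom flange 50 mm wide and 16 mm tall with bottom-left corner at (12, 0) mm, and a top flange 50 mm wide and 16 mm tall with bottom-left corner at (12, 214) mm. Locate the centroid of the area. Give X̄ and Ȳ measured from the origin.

web: A = 12 × 230 = 2760.00, centroid at (6.00, 115.00).
bottom flange: A = 50 × 16 = 800.00, centroid at (37.00, 8.00).
top flange: A = 50 × 16 = 800.00, centroid at (37.00, 222.00).
ΣA = 4360.00 mm²
ΣAX̄ = (2760.00)(6.00) + (800.00)(37.00) + (800.00)(37.00) = 75760.00 mm³
ΣAȲ = (2760.00)(115.00) + (800.00)(8.00) + (800.00)(222.00) = 501400.00 mm³
X̄ = 75760.00 / 4360.00 = 17.38 mm
Ȳ = 501400.00 / 4360.00 = 115.00 mm

X̄ = 17.38 mm, Ȳ = 115.00 mm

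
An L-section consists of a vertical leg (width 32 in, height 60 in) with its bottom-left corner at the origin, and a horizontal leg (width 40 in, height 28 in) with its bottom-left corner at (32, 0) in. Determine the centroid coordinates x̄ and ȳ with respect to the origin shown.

x̄ = 29.26 in, ȳ = 24.11 in

vertical leg: A = 32 × 60 = 1920.00, centroid at (16.00, 30.00).
horizontal leg: A = 40 × 28 = 1120.00, centroid at (52.00, 14.00).
ΣA = 3040.00 in²
ΣAx̄ = (1920.00)(16.00) + (1120.00)(52.00) = 88960.00 in³
ΣAȳ = (1920.00)(30.00) + (1120.00)(14.00) = 73280.00 in³
x̄ = 88960.00 / 3040.00 = 29.26 in
ȳ = 73280.00 / 3040.00 = 24.11 in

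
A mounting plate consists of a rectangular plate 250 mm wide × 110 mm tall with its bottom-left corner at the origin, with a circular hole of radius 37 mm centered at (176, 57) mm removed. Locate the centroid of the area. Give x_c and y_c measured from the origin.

plate: A = 250 × 110 = 27500.00, centroid at (125.00, 55.00).
hole: A = −π·37² = -4300.84, centroid at (176.00, 57.00).
ΣA = 23199.16 mm²
ΣAx_c = (27500.00)(125.00) + (-4300.84)(176.00) = 2680552.10 mm³
ΣAy_c = (27500.00)(55.00) + (-4300.84)(57.00) = 1267352.10 mm³
x_c = 2680552.10 / 23199.16 = 115.55 mm
y_c = 1267352.10 / 23199.16 = 54.63 mm

x_c = 115.55 mm, y_c = 54.63 mm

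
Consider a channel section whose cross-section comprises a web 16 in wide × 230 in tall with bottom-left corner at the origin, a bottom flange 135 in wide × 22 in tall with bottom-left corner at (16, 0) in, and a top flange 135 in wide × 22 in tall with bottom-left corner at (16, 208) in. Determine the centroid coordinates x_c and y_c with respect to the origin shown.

Part | A | x̄ᵢ | ȳᵢ | A·x̄ᵢ | A·ȳᵢ
web | 3680.00 | 8.00 | 115.00 | 29440.00 | 423200.00
bottom flange | 2970.00 | 83.50 | 11.00 | 247995.00 | 32670.00
top flange | 2970.00 | 83.50 | 219.00 | 247995.00 | 650430.00
Σ | 9620.00 |  |  | 525430.00 | 1106300.00
x_c = 525430.00 / 9620.00 = 54.62 in
y_c = 1106300.00 / 9620.00 = 115.00 in

x_c = 54.62 in, y_c = 115.00 in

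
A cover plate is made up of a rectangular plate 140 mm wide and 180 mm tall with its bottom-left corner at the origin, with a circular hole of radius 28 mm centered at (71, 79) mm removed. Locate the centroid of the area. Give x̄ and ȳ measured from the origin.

Part | A | x̄ᵢ | ȳᵢ | A·x̄ᵢ | A·ȳᵢ
plate | 25200.00 | 70.00 | 90.00 | 1764000.00 | 2268000.00
hole | -2463.01 | 71.00 | 79.00 | -174873.61 | -194577.68
Σ | 22736.99 |  |  | 1589126.39 | 2073422.32
x̄ = 1589126.39 / 22736.99 = 69.89 mm
ȳ = 2073422.32 / 22736.99 = 91.19 mm

x̄ = 69.89 mm, ȳ = 91.19 mm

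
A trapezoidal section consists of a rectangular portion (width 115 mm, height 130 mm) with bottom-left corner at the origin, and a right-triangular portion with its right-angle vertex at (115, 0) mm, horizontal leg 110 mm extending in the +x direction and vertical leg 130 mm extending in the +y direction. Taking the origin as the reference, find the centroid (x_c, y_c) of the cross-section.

x_c = 87.97 mm, y_c = 57.99 mm

Part | A | x̄ᵢ | ȳᵢ | A·x̄ᵢ | A·ȳᵢ
rectangular portion | 14950.00 | 57.50 | 65.00 | 859625.00 | 971750.00
triangular portion | 7150.00 | 151.67 | 43.33 | 1084416.67 | 309833.33
Σ | 22100.00 |  |  | 1944041.67 | 1281583.33
x_c = 1944041.67 / 22100.00 = 87.97 mm
y_c = 1281583.33 / 22100.00 = 57.99 mm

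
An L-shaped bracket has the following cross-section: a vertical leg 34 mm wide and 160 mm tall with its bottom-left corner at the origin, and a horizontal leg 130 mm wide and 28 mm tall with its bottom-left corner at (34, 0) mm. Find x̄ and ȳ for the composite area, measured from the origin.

x̄ = 49.87 mm, ȳ = 53.54 mm

vertical leg: A = 34 × 160 = 5440.00, centroid at (17.00, 80.00).
horizontal leg: A = 130 × 28 = 3640.00, centroid at (99.00, 14.00).
ΣA = 9080.00 mm²
ΣAx̄ = (5440.00)(17.00) + (3640.00)(99.00) = 452840.00 mm³
ΣAȳ = (5440.00)(80.00) + (3640.00)(14.00) = 486160.00 mm³
x̄ = 452840.00 / 9080.00 = 49.87 mm
ȳ = 486160.00 / 9080.00 = 53.54 mm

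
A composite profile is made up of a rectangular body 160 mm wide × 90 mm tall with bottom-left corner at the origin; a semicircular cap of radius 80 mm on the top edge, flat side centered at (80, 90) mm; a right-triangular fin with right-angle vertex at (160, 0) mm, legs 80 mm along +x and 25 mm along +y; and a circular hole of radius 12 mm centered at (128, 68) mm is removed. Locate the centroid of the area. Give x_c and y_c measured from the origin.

Part | A | x̄ᵢ | ȳᵢ | A·x̄ᵢ | A·ȳᵢ
rectangular body | 14400.00 | 80.00 | 45.00 | 1152000.00 | 648000.00
semicircular top | 10053.10 | 80.00 | 123.95 | 804247.72 | 1246112.02
triangular fin | 1000.00 | 186.67 | 8.33 | 186666.67 | 8333.33
hole | -452.39 | 128.00 | 68.00 | -57905.84 | -30762.48
Σ | 25000.71 |  |  | 2085008.55 | 1871682.88
x_c = 2085008.55 / 25000.71 = 83.40 mm
y_c = 1871682.88 / 25000.71 = 74.87 mm

x_c = 83.40 mm, y_c = 74.87 mm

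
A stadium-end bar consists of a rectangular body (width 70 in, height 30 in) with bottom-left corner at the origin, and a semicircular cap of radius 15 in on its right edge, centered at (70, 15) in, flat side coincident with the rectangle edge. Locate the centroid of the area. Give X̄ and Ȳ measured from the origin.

Part | A | x̄ᵢ | ȳᵢ | A·x̄ᵢ | A·ȳᵢ
rectangular body | 2100.00 | 35.00 | 15.00 | 73500.00 | 31500.00
semicircular end | 353.43 | 76.37 | 15.00 | 26990.04 | 5301.44
Σ | 2453.43 |  |  | 100490.04 | 36801.44
X̄ = 100490.04 / 2453.43 = 40.96 in
Ȳ = 36801.44 / 2453.43 = 15.00 in

X̄ = 40.96 in, Ȳ = 15.00 in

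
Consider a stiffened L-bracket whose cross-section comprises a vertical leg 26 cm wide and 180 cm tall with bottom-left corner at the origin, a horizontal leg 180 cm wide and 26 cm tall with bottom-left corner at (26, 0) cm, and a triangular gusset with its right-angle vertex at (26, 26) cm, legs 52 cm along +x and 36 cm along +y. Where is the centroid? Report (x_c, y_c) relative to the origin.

x_c = 62.58 cm, y_c = 50.27 cm

vertical leg: A = 26 × 180 = 4680.00, centroid at (13.00, 90.00).
horizontal leg: A = 180 × 26 = 4680.00, centroid at (116.00, 13.00).
gusset: A = ½·52·36 = 936.00, centroid at (43.33, 38.00).
ΣA = 10296.00 cm²
ΣAx_c = (4680.00)(13.00) + (4680.00)(116.00) + (936.00)(43.33) = 644280.00 cm³
ΣAy_c = (4680.00)(90.00) + (4680.00)(13.00) + (936.00)(38.00) = 517608.00 cm³
x_c = 644280.00 / 10296.00 = 62.58 cm
y_c = 517608.00 / 10296.00 = 50.27 cm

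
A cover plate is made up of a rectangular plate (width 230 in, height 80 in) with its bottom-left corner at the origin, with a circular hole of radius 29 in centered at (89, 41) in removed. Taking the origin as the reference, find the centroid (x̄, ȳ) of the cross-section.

plate: A = 230 × 80 = 18400.00, centroid at (115.00, 40.00).
hole: A = −π·29² = -2642.08, centroid at (89.00, 41.00).
ΣA = 15757.92 in², ΣAx̄ = 1880854.93 in³, ΣAȳ = 627674.74 in³.
x̄ = 1880854.93/15757.92 = 119.36 in; ȳ = 627674.74/15757.92 = 39.83 in.

x̄ = 119.36 in, ȳ = 39.83 in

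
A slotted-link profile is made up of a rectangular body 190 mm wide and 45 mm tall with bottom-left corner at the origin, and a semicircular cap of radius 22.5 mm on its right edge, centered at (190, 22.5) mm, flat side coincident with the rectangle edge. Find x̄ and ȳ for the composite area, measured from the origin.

x̄ = 103.90 mm, ȳ = 22.50 mm

Part | A | x̄ᵢ | ȳᵢ | A·x̄ᵢ | A·ȳᵢ
rectangular body | 8550.00 | 95.00 | 22.50 | 812250.00 | 192375.00
semicircular end | 795.22 | 199.55 | 22.50 | 158684.72 | 17892.35
Σ | 9345.22 |  |  | 970934.72 | 210267.35
x̄ = 970934.72 / 9345.22 = 103.90 mm
ȳ = 210267.35 / 9345.22 = 22.50 mm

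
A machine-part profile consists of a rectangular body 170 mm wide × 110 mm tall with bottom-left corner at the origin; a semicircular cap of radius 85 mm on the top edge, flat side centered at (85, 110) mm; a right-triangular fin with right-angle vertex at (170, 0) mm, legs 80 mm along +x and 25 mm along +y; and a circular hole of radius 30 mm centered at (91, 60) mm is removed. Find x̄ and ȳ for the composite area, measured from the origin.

rectangular body: A = 170 × 110 = 18700.00, centroid at (85.00, 55.00).
semicircular top: A = ½π·85² = 11349.00, centroid at (85.00, 146.08).
triangular fin: A = ½·80·25 = 1000.00, centroid at (196.67, 8.33).
hole: A = −π·30² = -2827.43, centroid at (91.00, 60.00).
ΣA = 28221.57 mm², ΣAx̄ = 2493535.52 mm³, ΣAȳ = 2524994.38 mm³.
x̄ = 2493535.52/28221.57 = 88.36 mm; ȳ = 2524994.38/28221.57 = 89.47 mm.

x̄ = 88.36 mm, ȳ = 89.47 mm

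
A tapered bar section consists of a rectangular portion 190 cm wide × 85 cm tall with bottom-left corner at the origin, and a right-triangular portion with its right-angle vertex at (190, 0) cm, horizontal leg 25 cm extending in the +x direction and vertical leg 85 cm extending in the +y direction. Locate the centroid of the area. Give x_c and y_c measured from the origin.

x_c = 101.38 cm, y_c = 41.63 cm

rectangular portion: A = 190 × 85 = 16150.00, centroid at (95.00, 42.50).
triangular portion: A = ½·25·85 = 1062.50, centroid at (198.33, 28.33).
ΣA = 17212.50 cm²
ΣAx_c = (16150.00)(95.00) + (1062.50)(198.33) = 1744979.17 cm³
ΣAy_c = (16150.00)(42.50) + (1062.50)(28.33) = 716479.17 cm³
x_c = 1744979.17 / 17212.50 = 101.38 cm
y_c = 716479.17 / 17212.50 = 41.63 cm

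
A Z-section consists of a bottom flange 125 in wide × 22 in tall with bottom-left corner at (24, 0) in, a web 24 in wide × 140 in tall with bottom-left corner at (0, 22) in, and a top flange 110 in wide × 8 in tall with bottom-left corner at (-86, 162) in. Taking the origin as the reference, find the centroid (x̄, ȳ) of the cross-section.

x̄ = 35.90 in, ȳ = 69.45 in

bottom flange: A = 125 × 22 = 2750.00, centroid at (86.50, 11.00).
web: A = 24 × 140 = 3360.00, centroid at (12.00, 92.00).
top flange: A = 110 × 8 = 880.00, centroid at (-31.00, 166.00).
ΣA = 6990.00 in²
ΣAx̄ = (2750.00)(86.50) + (3360.00)(12.00) + (880.00)(-31.00) = 250915.00 in³
ΣAȳ = (2750.00)(11.00) + (3360.00)(92.00) + (880.00)(166.00) = 485450.00 in³
x̄ = 250915.00 / 6990.00 = 35.90 in
ȳ = 485450.00 / 6990.00 = 69.45 in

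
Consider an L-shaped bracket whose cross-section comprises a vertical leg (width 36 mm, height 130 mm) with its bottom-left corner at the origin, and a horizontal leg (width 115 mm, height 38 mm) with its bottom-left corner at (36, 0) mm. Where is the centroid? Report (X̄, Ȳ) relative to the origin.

vertical leg: A = 36 × 130 = 4680.00, centroid at (18.00, 65.00).
horizontal leg: A = 115 × 38 = 4370.00, centroid at (93.50, 19.00).
ΣA = 9050.00 mm²
ΣAX̄ = (4680.00)(18.00) + (4370.00)(93.50) = 492835.00 mm³
ΣAȲ = (4680.00)(65.00) + (4370.00)(19.00) = 387230.00 mm³
X̄ = 492835.00 / 9050.00 = 54.46 mm
Ȳ = 387230.00 / 9050.00 = 42.79 mm

X̄ = 54.46 mm, Ȳ = 42.79 mm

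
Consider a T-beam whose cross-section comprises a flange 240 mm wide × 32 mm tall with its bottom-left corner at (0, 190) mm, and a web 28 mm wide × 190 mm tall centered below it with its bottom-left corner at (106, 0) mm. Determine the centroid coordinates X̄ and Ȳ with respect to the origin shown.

web: A = 28 × 190 = 5320.00, centroid at (120.00, 95.00).
flange: A = 240 × 32 = 7680.00, centroid at (120.00, 206.00).
ΣA = 13000.00 mm², ΣAX̄ = 1560000.00 mm³, ΣAȲ = 2087480.00 mm³.
X̄ = 1560000.00/13000.00 = 120.00 mm; Ȳ = 2087480.00/13000.00 = 160.58 mm.

X̄ = 120.00 mm, Ȳ = 160.58 mm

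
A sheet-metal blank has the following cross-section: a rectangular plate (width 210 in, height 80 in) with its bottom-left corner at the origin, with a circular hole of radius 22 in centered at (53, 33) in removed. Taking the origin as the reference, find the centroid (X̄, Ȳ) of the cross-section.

plate: A = 210 × 80 = 16800.00, centroid at (105.00, 40.00).
hole: A = −π·22² = -1520.53, centroid at (53.00, 33.00).
ΣA = 15279.47 in²
ΣAX̄ = (16800.00)(105.00) + (-1520.53)(53.00) = 1683411.87 in³
ΣAȲ = (16800.00)(40.00) + (-1520.53)(33.00) = 621822.48 in³
X̄ = 1683411.87 / 15279.47 = 110.17 in
Ȳ = 621822.48 / 15279.47 = 40.70 in

X̄ = 110.17 in, Ȳ = 40.70 in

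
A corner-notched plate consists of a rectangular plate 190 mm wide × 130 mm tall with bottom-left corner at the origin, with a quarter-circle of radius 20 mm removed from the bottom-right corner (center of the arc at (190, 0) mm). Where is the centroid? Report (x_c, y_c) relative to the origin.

Part | A | x̄ᵢ | ȳᵢ | A·x̄ᵢ | A·ȳᵢ
plate | 24700.00 | 95.00 | 65.00 | 2346500.00 | 1605500.00
removed quarter-circle | -314.16 | 181.51 | 8.49 | -57023.59 | -2666.67
Σ | 24385.84 |  |  | 2289476.41 | 1602833.33
x_c = 2289476.41 / 24385.84 = 93.89 mm
y_c = 1602833.33 / 24385.84 = 65.73 mm

x_c = 93.89 mm, y_c = 65.73 mm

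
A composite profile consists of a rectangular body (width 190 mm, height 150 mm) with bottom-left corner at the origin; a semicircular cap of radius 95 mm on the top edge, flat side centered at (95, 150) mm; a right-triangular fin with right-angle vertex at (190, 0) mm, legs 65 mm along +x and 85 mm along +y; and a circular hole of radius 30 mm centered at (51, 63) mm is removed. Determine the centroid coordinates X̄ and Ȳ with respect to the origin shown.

rectangular body: A = 190 × 150 = 28500.00, centroid at (95.00, 75.00).
semicircular top: A = ½π·95² = 14176.44, centroid at (95.00, 190.32).
triangular fin: A = ½·65·85 = 2762.50, centroid at (211.67, 28.33).
hole: A = −π·30² = -2827.43, centroid at (51.00, 63.00).
ΣA = 42611.50 mm², ΣAX̄ = 4494791.56 mm³, ΣAȲ = 4735691.39 mm³.
X̄ = 4494791.56/42611.50 = 105.48 mm; Ȳ = 4735691.39/42611.50 = 111.14 mm.

X̄ = 105.48 mm, Ȳ = 111.14 mm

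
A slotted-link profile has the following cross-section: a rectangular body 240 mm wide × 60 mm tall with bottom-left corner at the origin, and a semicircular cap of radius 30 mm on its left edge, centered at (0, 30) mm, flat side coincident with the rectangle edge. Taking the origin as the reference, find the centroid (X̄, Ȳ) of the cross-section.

Part | A | x̄ᵢ | ȳᵢ | A·x̄ᵢ | A·ȳᵢ
rectangular body | 14400.00 | 120.00 | 30.00 | 1728000.00 | 432000.00
semicircular end | 1413.72 | -12.73 | 30.00 | -18000.00 | 42411.50
Σ | 15813.72 |  |  | 1710000.00 | 474411.50
X̄ = 1710000.00 / 15813.72 = 108.13 mm
Ȳ = 474411.50 / 15813.72 = 30.00 mm

X̄ = 108.13 mm, Ȳ = 30.00 mm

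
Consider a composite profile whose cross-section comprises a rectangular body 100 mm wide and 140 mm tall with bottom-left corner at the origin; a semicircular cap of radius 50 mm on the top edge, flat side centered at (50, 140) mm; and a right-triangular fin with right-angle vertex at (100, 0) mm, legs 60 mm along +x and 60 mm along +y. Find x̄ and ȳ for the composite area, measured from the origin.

Part | A | x̄ᵢ | ȳᵢ | A·x̄ᵢ | A·ȳᵢ
rectangular body | 14000.00 | 50.00 | 70.00 | 700000.00 | 980000.00
semicircular top | 3926.99 | 50.00 | 161.22 | 196349.54 | 633112.05
triangular fin | 1800.00 | 120.00 | 20.00 | 216000.00 | 36000.00
Σ | 19726.99 |  |  | 1112349.54 | 1649112.05
x̄ = 1112349.54 / 19726.99 = 56.39 mm
ȳ = 1649112.05 / 19726.99 = 83.60 mm

x̄ = 56.39 mm, ȳ = 83.60 mm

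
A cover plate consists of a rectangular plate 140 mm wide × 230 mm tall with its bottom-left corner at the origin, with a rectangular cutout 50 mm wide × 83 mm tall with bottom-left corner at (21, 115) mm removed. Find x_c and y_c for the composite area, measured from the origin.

x_c = 73.55 mm, y_c = 108.86 mm

Part | A | x̄ᵢ | ȳᵢ | A·x̄ᵢ | A·ȳᵢ
plate | 32200.00 | 70.00 | 115.00 | 2254000.00 | 3703000.00
hole | -4150.00 | 46.00 | 156.50 | -190900.00 | -649475.00
Σ | 28050.00 |  |  | 2063100.00 | 3053525.00
x_c = 2063100.00 / 28050.00 = 73.55 mm
y_c = 3053525.00 / 28050.00 = 108.86 mm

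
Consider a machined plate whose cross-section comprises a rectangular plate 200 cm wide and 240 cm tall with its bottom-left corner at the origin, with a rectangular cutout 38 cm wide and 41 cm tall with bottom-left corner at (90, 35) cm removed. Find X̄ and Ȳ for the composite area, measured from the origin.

X̄ = 99.70 cm, Ȳ = 122.16 cm

plate: A = 200 × 240 = 48000.00, centroid at (100.00, 120.00).
hole: A = −(38 × 41) = -1558.00, centroid at (109.00, 55.50).
ΣA = 46442.00 cm², ΣAX̄ = 4630178.00 cm³, ΣAȲ = 5673531.00 cm³.
X̄ = 4630178.00/46442.00 = 99.70 cm; Ȳ = 5673531.00/46442.00 = 122.16 cm.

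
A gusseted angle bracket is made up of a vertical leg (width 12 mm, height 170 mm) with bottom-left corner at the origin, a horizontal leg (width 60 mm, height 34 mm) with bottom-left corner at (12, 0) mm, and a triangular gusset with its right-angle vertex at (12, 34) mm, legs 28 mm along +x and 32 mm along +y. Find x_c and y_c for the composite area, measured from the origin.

Part | A | x̄ᵢ | ȳᵢ | A·x̄ᵢ | A·ȳᵢ
vertical leg | 2040.00 | 6.00 | 85.00 | 12240.00 | 173400.00
horizontal leg | 2040.00 | 42.00 | 17.00 | 85680.00 | 34680.00
gusset | 448.00 | 21.33 | 44.67 | 9557.33 | 20010.67
Σ | 4528.00 |  |  | 107477.33 | 228090.67
x_c = 107477.33 / 4528.00 = 23.74 mm
y_c = 228090.67 / 4528.00 = 50.37 mm

x_c = 23.74 mm, y_c = 50.37 mm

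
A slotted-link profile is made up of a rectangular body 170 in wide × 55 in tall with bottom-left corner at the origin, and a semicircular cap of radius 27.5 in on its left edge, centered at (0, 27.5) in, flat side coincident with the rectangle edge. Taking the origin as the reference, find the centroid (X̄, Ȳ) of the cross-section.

Part | A | x̄ᵢ | ȳᵢ | A·x̄ᵢ | A·ȳᵢ
rectangular body | 9350.00 | 85.00 | 27.50 | 794750.00 | 257125.00
semicircular end | 1187.91 | -11.67 | 27.50 | -13864.58 | 32667.65
Σ | 10537.91 |  |  | 780885.42 | 289792.65
X̄ = 780885.42 / 10537.91 = 74.10 in
Ȳ = 289792.65 / 10537.91 = 27.50 in

X̄ = 74.10 in, Ȳ = 27.50 in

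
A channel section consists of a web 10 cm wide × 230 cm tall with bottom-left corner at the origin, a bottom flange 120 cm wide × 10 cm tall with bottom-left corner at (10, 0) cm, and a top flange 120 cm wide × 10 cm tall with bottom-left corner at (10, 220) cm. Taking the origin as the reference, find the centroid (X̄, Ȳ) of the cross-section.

web: A = 10 × 230 = 2300.00, centroid at (5.00, 115.00).
bottom flange: A = 120 × 10 = 1200.00, centroid at (70.00, 5.00).
top flange: A = 120 × 10 = 1200.00, centroid at (70.00, 225.00).
ΣA = 4700.00 cm², ΣAX̄ = 179500.00 cm³, ΣAȲ = 540500.00 cm³.
X̄ = 179500.00/4700.00 = 38.19 cm; Ȳ = 540500.00/4700.00 = 115.00 cm.

X̄ = 38.19 cm, Ȳ = 115.00 cm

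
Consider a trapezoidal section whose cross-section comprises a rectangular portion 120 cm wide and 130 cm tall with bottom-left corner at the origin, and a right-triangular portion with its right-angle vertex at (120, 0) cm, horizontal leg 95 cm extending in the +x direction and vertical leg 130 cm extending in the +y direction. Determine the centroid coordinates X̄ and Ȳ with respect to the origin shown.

Part | A | x̄ᵢ | ȳᵢ | A·x̄ᵢ | A·ȳᵢ
rectangular portion | 15600.00 | 60.00 | 65.00 | 936000.00 | 1014000.00
triangular portion | 6175.00 | 151.67 | 43.33 | 936541.67 | 267583.33
Σ | 21775.00 |  |  | 1872541.67 | 1281583.33
X̄ = 1872541.67 / 21775.00 = 86.00 cm
Ȳ = 1281583.33 / 21775.00 = 58.86 cm

X̄ = 86.00 cm, Ȳ = 58.86 cm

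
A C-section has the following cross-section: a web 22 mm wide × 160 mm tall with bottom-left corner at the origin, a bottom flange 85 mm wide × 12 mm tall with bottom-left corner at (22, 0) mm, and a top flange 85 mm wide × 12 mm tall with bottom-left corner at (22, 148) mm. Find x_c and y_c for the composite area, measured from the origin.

Part | A | x̄ᵢ | ȳᵢ | A·x̄ᵢ | A·ȳᵢ
web | 3520.00 | 11.00 | 80.00 | 38720.00 | 281600.00
bottom flange | 1020.00 | 64.50 | 6.00 | 65790.00 | 6120.00
top flange | 1020.00 | 64.50 | 154.00 | 65790.00 | 157080.00
Σ | 5560.00 |  |  | 170300.00 | 444800.00
x_c = 170300.00 / 5560.00 = 30.63 mm
y_c = 444800.00 / 5560.00 = 80.00 mm

x_c = 30.63 mm, y_c = 80.00 mm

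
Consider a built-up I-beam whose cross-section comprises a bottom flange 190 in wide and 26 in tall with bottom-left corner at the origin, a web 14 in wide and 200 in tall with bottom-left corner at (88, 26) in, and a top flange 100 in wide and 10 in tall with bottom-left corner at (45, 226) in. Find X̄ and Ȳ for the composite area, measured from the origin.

bottom flange: A = 190 × 26 = 4940.00, centroid at (95.00, 13.00).
web: A = 14 × 200 = 2800.00, centroid at (95.00, 126.00).
top flange: A = 100 × 10 = 1000.00, centroid at (95.00, 231.00).
ΣA = 8740.00 in², ΣAX̄ = 830300.00 in³, ΣAȲ = 648020.00 in³.
X̄ = 830300.00/8740.00 = 95.00 in; Ȳ = 648020.00/8740.00 = 74.14 in.

X̄ = 95.00 in, Ȳ = 74.14 in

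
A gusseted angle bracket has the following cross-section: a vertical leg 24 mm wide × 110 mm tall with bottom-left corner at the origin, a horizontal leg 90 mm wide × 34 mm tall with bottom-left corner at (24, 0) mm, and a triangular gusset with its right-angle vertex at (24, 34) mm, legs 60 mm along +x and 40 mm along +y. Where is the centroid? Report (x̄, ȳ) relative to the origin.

x̄ = 42.84 mm, ȳ = 36.81 mm

vertical leg: A = 24 × 110 = 2640.00, centroid at (12.00, 55.00).
horizontal leg: A = 90 × 34 = 3060.00, centroid at (69.00, 17.00).
gusset: A = ½·60·40 = 1200.00, centroid at (44.00, 47.33).
ΣA = 6900.00 mm²
ΣAx̄ = (2640.00)(12.00) + (3060.00)(69.00) + (1200.00)(44.00) = 295620.00 mm³
ΣAȳ = (2640.00)(55.00) + (3060.00)(17.00) + (1200.00)(47.33) = 254020.00 mm³
x̄ = 295620.00 / 6900.00 = 42.84 mm
ȳ = 254020.00 / 6900.00 = 36.81 mm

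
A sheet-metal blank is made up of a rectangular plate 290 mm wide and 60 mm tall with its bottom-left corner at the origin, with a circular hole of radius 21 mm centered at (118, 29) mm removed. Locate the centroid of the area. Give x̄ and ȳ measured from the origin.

Part | A | x̄ᵢ | ȳᵢ | A·x̄ᵢ | A·ȳᵢ
plate | 17400.00 | 145.00 | 30.00 | 2523000.00 | 522000.00
hole | -1385.44 | 118.00 | 29.00 | -163482.20 | -40177.83
Σ | 16014.56 |  |  | 2359517.80 | 481822.17
x̄ = 2359517.80 / 16014.56 = 147.34 mm
ȳ = 481822.17 / 16014.56 = 30.09 mm

x̄ = 147.34 mm, ȳ = 30.09 mm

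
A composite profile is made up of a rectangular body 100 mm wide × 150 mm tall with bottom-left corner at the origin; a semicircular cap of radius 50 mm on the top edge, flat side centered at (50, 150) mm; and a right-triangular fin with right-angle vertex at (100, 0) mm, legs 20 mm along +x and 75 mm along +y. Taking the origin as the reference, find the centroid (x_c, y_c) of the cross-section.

x_c = 52.16 mm, y_c = 92.30 mm

Part | A | x̄ᵢ | ȳᵢ | A·x̄ᵢ | A·ȳᵢ
rectangular body | 15000.00 | 50.00 | 75.00 | 750000.00 | 1125000.00
semicircular top | 3926.99 | 50.00 | 171.22 | 196349.54 | 672381.96
triangular fin | 750.00 | 106.67 | 25.00 | 80000.00 | 18750.00
Σ | 19676.99 |  |  | 1026349.54 | 1816131.96
x_c = 1026349.54 / 19676.99 = 52.16 mm
y_c = 1816131.96 / 19676.99 = 92.30 mm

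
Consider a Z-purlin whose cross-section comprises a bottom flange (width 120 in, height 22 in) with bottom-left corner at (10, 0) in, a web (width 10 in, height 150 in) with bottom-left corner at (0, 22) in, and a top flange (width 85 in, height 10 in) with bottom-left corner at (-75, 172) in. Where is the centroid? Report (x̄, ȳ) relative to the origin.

bottom flange: A = 120 × 22 = 2640.00, centroid at (70.00, 11.00).
web: A = 10 × 150 = 1500.00, centroid at (5.00, 97.00).
top flange: A = 85 × 10 = 850.00, centroid at (-32.50, 177.00).
ΣA = 4990.00 in², ΣAx̄ = 164675.00 in³, ΣAȳ = 324990.00 in³.
x̄ = 164675.00/4990.00 = 33.00 in; ȳ = 324990.00/4990.00 = 65.13 in.

x̄ = 33.00 in, ȳ = 65.13 in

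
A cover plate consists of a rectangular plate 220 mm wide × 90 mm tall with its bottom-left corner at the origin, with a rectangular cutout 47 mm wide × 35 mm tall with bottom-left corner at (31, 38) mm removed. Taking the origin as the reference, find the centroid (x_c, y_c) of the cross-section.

Part | A | x̄ᵢ | ȳᵢ | A·x̄ᵢ | A·ȳᵢ
plate | 19800.00 | 110.00 | 45.00 | 2178000.00 | 891000.00
hole | -1645.00 | 54.50 | 55.50 | -89652.50 | -91297.50
Σ | 18155.00 |  |  | 2088347.50 | 799702.50
x_c = 2088347.50 / 18155.00 = 115.03 mm
y_c = 799702.50 / 18155.00 = 44.05 mm

x_c = 115.03 mm, y_c = 44.05 mm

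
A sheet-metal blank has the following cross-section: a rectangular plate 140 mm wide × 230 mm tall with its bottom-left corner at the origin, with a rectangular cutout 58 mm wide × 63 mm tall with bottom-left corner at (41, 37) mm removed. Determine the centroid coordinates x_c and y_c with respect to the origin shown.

Part | A | x̄ᵢ | ȳᵢ | A·x̄ᵢ | A·ȳᵢ
plate | 32200.00 | 70.00 | 115.00 | 2254000.00 | 3703000.00
hole | -3654.00 | 70.00 | 68.50 | -255780.00 | -250299.00
Σ | 28546.00 |  |  | 1998220.00 | 3452701.00
x_c = 1998220.00 / 28546.00 = 70.00 mm
y_c = 3452701.00 / 28546.00 = 120.95 mm

x_c = 70.00 mm, y_c = 120.95 mm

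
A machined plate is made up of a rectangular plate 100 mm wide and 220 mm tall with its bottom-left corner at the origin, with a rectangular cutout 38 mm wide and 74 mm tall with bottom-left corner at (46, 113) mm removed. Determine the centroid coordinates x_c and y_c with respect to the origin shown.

x_c = 47.80 mm, y_c = 104.14 mm

Part | A | x̄ᵢ | ȳᵢ | A·x̄ᵢ | A·ȳᵢ
plate | 22000.00 | 50.00 | 110.00 | 1100000.00 | 2420000.00
hole | -2812.00 | 65.00 | 150.00 | -182780.00 | -421800.00
Σ | 19188.00 |  |  | 917220.00 | 1998200.00
x_c = 917220.00 / 19188.00 = 47.80 mm
y_c = 1998200.00 / 19188.00 = 104.14 mm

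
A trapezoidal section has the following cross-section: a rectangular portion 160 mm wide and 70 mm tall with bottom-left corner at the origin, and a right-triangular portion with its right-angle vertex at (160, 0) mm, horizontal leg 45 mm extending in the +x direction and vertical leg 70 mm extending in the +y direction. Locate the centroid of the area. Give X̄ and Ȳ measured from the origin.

X̄ = 91.71 mm, Ȳ = 33.56 mm

rectangular portion: A = 160 × 70 = 11200.00, centroid at (80.00, 35.00).
triangular portion: A = ½·45·70 = 1575.00, centroid at (175.00, 23.33).
ΣA = 12775.00 mm²
ΣAX̄ = (11200.00)(80.00) + (1575.00)(175.00) = 1171625.00 mm³
ΣAȲ = (11200.00)(35.00) + (1575.00)(23.33) = 428750.00 mm³
X̄ = 1171625.00 / 12775.00 = 91.71 mm
Ȳ = 428750.00 / 12775.00 = 33.56 mm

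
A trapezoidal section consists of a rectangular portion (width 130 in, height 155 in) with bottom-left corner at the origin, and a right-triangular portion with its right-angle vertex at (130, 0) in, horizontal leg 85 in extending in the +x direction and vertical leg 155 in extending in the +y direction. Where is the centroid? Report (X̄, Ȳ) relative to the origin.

X̄ = 88.00 in, Ȳ = 71.14 in

Part | A | x̄ᵢ | ȳᵢ | A·x̄ᵢ | A·ȳᵢ
rectangular portion | 20150.00 | 65.00 | 77.50 | 1309750.00 | 1561625.00
triangular portion | 6587.50 | 158.33 | 51.67 | 1043020.83 | 340354.17
Σ | 26737.50 |  |  | 2352770.83 | 1901979.17
X̄ = 2352770.83 / 26737.50 = 88.00 in
Ȳ = 1901979.17 / 26737.50 = 71.14 in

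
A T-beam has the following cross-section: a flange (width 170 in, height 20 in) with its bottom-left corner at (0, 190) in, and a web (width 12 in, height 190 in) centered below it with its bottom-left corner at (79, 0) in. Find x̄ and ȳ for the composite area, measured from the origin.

x̄ = 85.00 in, ȳ = 157.85 in

Part | A | x̄ᵢ | ȳᵢ | A·x̄ᵢ | A·ȳᵢ
web | 2280.00 | 85.00 | 95.00 | 193800.00 | 216600.00
flange | 3400.00 | 85.00 | 200.00 | 289000.00 | 680000.00
Σ | 5680.00 |  |  | 482800.00 | 896600.00
x̄ = 482800.00 / 5680.00 = 85.00 in
ȳ = 896600.00 / 5680.00 = 157.85 in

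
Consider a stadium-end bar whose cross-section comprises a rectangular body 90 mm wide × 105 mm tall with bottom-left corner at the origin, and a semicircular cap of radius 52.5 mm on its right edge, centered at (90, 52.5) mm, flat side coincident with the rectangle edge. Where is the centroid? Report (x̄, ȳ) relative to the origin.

x̄ = 66.14 mm, ȳ = 52.50 mm

Part | A | x̄ᵢ | ȳᵢ | A·x̄ᵢ | A·ȳᵢ
rectangular body | 9450.00 | 45.00 | 52.50 | 425250.00 | 496125.00
semicircular end | 4329.51 | 112.28 | 52.50 | 486124.41 | 227299.14
Σ | 13779.51 |  |  | 911374.41 | 723424.14
x̄ = 911374.41 / 13779.51 = 66.14 mm
ȳ = 723424.14 / 13779.51 = 52.50 mm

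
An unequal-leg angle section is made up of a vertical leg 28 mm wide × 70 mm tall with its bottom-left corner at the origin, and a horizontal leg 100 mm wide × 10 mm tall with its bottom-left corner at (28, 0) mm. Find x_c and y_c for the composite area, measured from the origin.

vertical leg: A = 28 × 70 = 1960.00, centroid at (14.00, 35.00).
horizontal leg: A = 100 × 10 = 1000.00, centroid at (78.00, 5.00).
ΣA = 2960.00 mm², ΣAx_c = 105440.00 mm³, ΣAy_c = 73600.00 mm³.
x_c = 105440.00/2960.00 = 35.62 mm; y_c = 73600.00/2960.00 = 24.86 mm.

x_c = 35.62 mm, y_c = 24.86 mm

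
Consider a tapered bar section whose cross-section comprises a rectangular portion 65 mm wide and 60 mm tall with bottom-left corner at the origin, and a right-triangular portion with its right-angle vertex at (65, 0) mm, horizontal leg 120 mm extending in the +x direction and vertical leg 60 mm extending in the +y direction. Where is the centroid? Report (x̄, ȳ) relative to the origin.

rectangular portion: A = 65 × 60 = 3900.00, centroid at (32.50, 30.00).
triangular portion: A = ½·120·60 = 3600.00, centroid at (105.00, 20.00).
ΣA = 7500.00 mm²
ΣAx̄ = (3900.00)(32.50) + (3600.00)(105.00) = 504750.00 mm³
ΣAȳ = (3900.00)(30.00) + (3600.00)(20.00) = 189000.00 mm³
x̄ = 504750.00 / 7500.00 = 67.30 mm
ȳ = 189000.00 / 7500.00 = 25.20 mm

x̄ = 67.30 mm, ȳ = 25.20 mm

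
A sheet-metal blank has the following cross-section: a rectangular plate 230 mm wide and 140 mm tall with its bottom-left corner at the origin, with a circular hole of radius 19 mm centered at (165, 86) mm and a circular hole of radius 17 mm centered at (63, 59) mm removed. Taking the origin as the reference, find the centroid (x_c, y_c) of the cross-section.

x_c = 114.69 mm, y_c = 69.73 mm

Part | A | x̄ᵢ | ȳᵢ | A·x̄ᵢ | A·ȳᵢ
plate | 32200.00 | 115.00 | 70.00 | 3703000.00 | 2254000.00
hole 1 | -1134.11 | 165.00 | 86.00 | -187128.97 | -97533.89
hole 2 | -907.92 | 63.00 | 59.00 | -57198.98 | -53567.30
Σ | 30157.96 |  |  | 3458672.06 | 2102898.82
x_c = 3458672.06 / 30157.96 = 114.69 mm
y_c = 2102898.82 / 30157.96 = 69.73 mm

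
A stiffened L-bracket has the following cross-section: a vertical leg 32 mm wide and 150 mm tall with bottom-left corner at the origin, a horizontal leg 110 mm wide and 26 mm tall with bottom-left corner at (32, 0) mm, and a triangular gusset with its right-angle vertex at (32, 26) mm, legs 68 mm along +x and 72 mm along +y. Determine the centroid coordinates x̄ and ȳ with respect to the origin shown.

vertical leg: A = 32 × 150 = 4800.00, centroid at (16.00, 75.00).
horizontal leg: A = 110 × 26 = 2860.00, centroid at (87.00, 13.00).
gusset: A = ½·68·72 = 2448.00, centroid at (54.67, 50.00).
ΣA = 10108.00 mm², ΣAx̄ = 459444.00 mm³, ΣAȳ = 519580.00 mm³.
x̄ = 459444.00/10108.00 = 45.45 mm; ȳ = 519580.00/10108.00 = 51.40 mm.

x̄ = 45.45 mm, ȳ = 51.40 mm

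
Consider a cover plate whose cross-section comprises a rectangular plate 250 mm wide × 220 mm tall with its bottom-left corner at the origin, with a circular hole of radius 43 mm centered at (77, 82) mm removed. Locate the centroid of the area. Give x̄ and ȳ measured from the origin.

x̄ = 130.67 mm, ȳ = 113.31 mm

plate: A = 250 × 220 = 55000.00, centroid at (125.00, 110.00).
hole: A = −π·43² = -5808.80, centroid at (77.00, 82.00).
ΣA = 49191.20 mm², ΣAx̄ = 6427722.03 mm³, ΣAȳ = 5573678.01 mm³.
x̄ = 6427722.03/49191.20 = 130.67 mm; ȳ = 5573678.01/49191.20 = 113.31 mm.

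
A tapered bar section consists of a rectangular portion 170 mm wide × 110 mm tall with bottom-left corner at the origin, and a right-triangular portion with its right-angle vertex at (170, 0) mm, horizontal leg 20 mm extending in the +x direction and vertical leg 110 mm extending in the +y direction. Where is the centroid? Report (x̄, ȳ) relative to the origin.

x̄ = 90.09 mm, ȳ = 53.98 mm

rectangular portion: A = 170 × 110 = 18700.00, centroid at (85.00, 55.00).
triangular portion: A = ½·20·110 = 1100.00, centroid at (176.67, 36.67).
ΣA = 19800.00 mm²
ΣAx̄ = (18700.00)(85.00) + (1100.00)(176.67) = 1783833.33 mm³
ΣAȳ = (18700.00)(55.00) + (1100.00)(36.67) = 1068833.33 mm³
x̄ = 1783833.33 / 19800.00 = 90.09 mm
ȳ = 1068833.33 / 19800.00 = 53.98 mm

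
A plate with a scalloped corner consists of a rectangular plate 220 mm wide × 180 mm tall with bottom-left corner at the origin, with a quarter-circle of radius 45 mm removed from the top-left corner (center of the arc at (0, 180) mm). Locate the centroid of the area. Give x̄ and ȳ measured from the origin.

x̄ = 113.80 mm, ȳ = 87.03 mm

Part | A | x̄ᵢ | ȳᵢ | A·x̄ᵢ | A·ȳᵢ
plate | 39600.00 | 110.00 | 90.00 | 4356000.00 | 3564000.00
removed quarter-circle | -1590.43 | 19.10 | 160.90 | -30375.00 | -255902.63
Σ | 38009.57 |  |  | 4325625.00 | 3308097.37
x̄ = 4325625.00 / 38009.57 = 113.80 mm
ȳ = 3308097.37 / 38009.57 = 87.03 mm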